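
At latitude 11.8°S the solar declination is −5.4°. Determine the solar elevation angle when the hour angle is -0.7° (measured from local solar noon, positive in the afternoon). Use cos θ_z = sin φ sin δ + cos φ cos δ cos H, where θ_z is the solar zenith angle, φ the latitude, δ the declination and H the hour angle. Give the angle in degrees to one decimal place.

cos θ_z = sin(-11.8°) sin(-5.4°) + cos(-11.8°) cos(-5.4°) cos(-0.70°) = 0.0192 + 0.9745 = 0.9937.
θ_z = arccos(0.9937) = 6.43°, so the elevation is 90° − 6.43° = 83.57°.

83.6°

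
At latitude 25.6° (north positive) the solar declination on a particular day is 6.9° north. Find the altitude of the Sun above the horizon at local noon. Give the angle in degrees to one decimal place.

71.3°

At local solar noon the hour angle is zero, so the elevation is 90° − |φ − δ| = 90° − |25.6° − (6.9°)| = 90° − 18.7° = 71.3°.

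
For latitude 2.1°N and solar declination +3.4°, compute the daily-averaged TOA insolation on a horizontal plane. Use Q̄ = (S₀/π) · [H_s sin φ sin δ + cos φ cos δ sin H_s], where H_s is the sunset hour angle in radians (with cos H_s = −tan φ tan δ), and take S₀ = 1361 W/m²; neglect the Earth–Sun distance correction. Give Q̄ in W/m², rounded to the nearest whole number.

434 W/m²

cos H_s = −tan(2.1°) · tan(3.4°) = -0.0022, so H_s = arccos(-0.0022) = 90.13°. In radians, H_s = 1.5731.
H_s sin φ sin δ = 1.5731 × 0.0366 × 0.0593 = 0.0034.
cos φ cos δ sin H_s = 0.9993 × 0.9982 × 1.0000 = 0.9975.
Q̄ = (1361/π) × (0.0034 + 0.9975) = 433.22 × 1.0009 = 433.61 W/m².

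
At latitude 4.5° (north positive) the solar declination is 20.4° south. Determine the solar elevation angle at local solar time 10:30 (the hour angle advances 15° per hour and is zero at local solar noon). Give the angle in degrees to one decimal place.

56.7°

Hour angle H = 15° × (10.5 − 12) = -22.50°.
With φ = 4.5°, δ = -20.4°, H = -22.50°: sin φ sin δ = -0.0273, cos φ cos δ cos H = 0.8633, so cos θ_z = 0.8360.
θ_z = arccos(0.8360) = 33.28°, so the elevation is 90° − 33.28° = 56.72°.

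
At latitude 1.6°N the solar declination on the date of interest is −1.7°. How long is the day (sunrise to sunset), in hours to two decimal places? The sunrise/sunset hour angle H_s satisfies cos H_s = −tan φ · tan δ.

11.99 hours

cos H_s = −tan(1.6°) · tan(-1.7°) = 0.0008, so H_s = arccos(0.0008) = 89.95°.
Day length = 2 H_s / 15° h⁻¹ = 179.90° / 15 = 11.993 h.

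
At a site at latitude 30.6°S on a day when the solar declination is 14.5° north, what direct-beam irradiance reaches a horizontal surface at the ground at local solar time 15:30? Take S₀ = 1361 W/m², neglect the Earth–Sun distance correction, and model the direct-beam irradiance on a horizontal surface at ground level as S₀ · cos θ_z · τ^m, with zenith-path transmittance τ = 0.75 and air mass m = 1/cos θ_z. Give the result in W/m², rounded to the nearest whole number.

242 W/m²

Hour angle H = 15° × (15.5 − 12) = 52.50°.
cos θ_z = sin(-30.6°) sin(14.5°) + cos(-30.6°) cos(14.5°) cos(52.50°) = -0.1275 + 0.5073 = 0.3798.
Air mass m = 1/cos θ_z = 1/0.3798 = 2.633; τ^m = 0.75^2.633 = 0.4689.
Surface direct beam = 1361 × 0.3798 × 0.4689 = 242.38 W/m².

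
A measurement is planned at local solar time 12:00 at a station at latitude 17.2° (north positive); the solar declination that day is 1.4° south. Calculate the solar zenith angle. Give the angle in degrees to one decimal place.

18.6°

Hour angle H = 15° × (12 − 12) = 0.00°.
With φ = 17.2°, δ = -1.4°, H = 0.00°: sin φ sin δ = -0.0072, cos φ cos δ cos H = 0.9550, so cos θ_z = 0.9478.
θ_z = arccos(0.9478) = 18.59°.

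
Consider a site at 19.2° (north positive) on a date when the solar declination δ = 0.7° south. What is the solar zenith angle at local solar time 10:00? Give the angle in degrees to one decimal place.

35.5°

Hour angle H = 15° × (10 − 12) = -30.00°.
cos θ_z = sin φ sin δ + cos φ cos δ cos H = (0.3289)(-0.0122) + (0.9444)(0.9999)(0.8660) = 0.8138.
θ_z = arccos(0.8138) = 35.53°.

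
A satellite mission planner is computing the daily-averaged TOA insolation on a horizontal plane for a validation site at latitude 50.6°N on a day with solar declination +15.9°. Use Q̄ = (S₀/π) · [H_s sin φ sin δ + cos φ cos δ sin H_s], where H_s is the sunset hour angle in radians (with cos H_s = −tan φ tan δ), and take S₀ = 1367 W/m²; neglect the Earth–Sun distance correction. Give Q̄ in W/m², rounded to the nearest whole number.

cos H_s = −tan(50.6°) · tan(15.9°) = -0.3468, so H_s = arccos(-0.3468) = 110.29°. In radians, H_s = 1.9249.
H_s sin φ sin δ = 1.9249 × 0.7727 × 0.2740 = 0.4075.
cos φ cos δ sin H_s = 0.6347 × 0.9617 × 0.9380 = 0.5725.
Q̄ = (1367/π) × (0.4075 + 0.5725) = 435.13 × 0.9800 = 426.43 W/m².

426 W/m²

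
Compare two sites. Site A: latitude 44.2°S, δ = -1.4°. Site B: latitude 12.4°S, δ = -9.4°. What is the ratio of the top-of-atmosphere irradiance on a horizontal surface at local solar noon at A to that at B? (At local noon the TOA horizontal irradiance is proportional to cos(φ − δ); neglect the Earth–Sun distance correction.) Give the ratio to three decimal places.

0.735

A: cos θ_z = cos(-44.2° − (-1.4°)) = 0.7337.
B: cos θ_z = cos(-12.4° − (-9.4°)) = 0.9986.
Ratio A/B = 0.7337 / 0.9986 = 0.7347.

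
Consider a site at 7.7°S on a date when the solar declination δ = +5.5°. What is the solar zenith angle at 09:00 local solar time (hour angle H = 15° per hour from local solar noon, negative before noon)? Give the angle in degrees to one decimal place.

Hour angle H = 15° × (9 − 12) = -45.00°.
cos θ_z = sin(-7.7°) sin(5.5°) + cos(-7.7°) cos(5.5°) cos(-45.00°) = -0.0128 + 0.6975 = 0.6847.
θ_z = arccos(0.6847) = 46.79°.

46.8°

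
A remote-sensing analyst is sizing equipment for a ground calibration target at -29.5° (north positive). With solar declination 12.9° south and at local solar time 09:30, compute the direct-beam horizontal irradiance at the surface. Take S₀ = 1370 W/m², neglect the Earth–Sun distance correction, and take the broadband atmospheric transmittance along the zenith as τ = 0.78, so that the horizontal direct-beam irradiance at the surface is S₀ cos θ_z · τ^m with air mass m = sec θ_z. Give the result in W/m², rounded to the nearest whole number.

Hour angle H = 15° × (9.5 − 12) = -37.50°.
With φ = -29.5°, δ = -12.9°, H = -37.50°: sin φ sin δ = 0.1099, cos φ cos δ cos H = 0.6731, so cos θ_z = 0.7830.
Air mass m = 1/cos θ_z = 1/0.7830 = 1.277; τ^m = 0.78^1.277 = 0.7281.
Surface direct beam = 1370 × 0.7830 × 0.7281 = 781.04 W/m².

781 W/m²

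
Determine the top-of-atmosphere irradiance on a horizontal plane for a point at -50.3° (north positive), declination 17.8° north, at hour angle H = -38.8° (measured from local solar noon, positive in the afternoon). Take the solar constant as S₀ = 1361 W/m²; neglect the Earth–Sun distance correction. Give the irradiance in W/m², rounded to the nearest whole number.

cos θ_z = sin φ sin δ + cos φ cos δ cos H = (-0.7694)(0.3057) + (0.6388)(0.9521)(0.7793) = 0.2388.
Top-of-atmosphere irradiance = S₀ cos θ_z = 1361 × 0.2388 = 325.01 W/m².

325 W/m²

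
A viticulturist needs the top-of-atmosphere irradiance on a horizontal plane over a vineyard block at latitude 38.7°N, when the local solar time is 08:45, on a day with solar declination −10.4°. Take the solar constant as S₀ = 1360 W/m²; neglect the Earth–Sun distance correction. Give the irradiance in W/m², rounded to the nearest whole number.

Hour angle H = 15° × (8.75 − 12) = -48.75°.
cos θ_z = sin(38.7°) sin(-10.4°) + cos(38.7°) cos(-10.4°) cos(-48.75°) = -0.1129 + 0.5061 = 0.3932.
Top-of-atmosphere irradiance = S₀ cos θ_z = 1360 × 0.3932 = 534.75 W/m².

535 W/m²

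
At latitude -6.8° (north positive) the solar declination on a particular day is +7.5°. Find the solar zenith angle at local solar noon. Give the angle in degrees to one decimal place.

At local solar noon the hour angle is zero, so the zenith angle is |φ − δ| = |-6.8° − (7.5°)| = 14.3°.

14.3°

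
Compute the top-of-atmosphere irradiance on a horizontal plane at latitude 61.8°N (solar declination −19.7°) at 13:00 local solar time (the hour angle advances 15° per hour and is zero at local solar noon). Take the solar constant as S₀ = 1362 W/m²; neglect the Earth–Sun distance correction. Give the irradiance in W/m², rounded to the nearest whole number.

Hour angle H = 15° × (13 − 12) = 15.00°.
cos θ_z = sin(61.8°) sin(-19.7°) + cos(61.8°) cos(-19.7°) cos(15.00°) = -0.2971 + 0.4297 = 0.1326.
Top-of-atmosphere irradiance = S₀ cos θ_z = 1362 × 0.1326 = 180.60 W/m².

181 W/m²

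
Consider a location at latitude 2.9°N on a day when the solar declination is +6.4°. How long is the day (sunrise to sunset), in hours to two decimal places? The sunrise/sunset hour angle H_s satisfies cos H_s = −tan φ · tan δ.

12.04 hours

The sunset hour angle satisfies cos H_s = −tan φ tan δ = -0.0057, giving H_s = 90.33°.
Day length = 2 H_s / 15° h⁻¹ = 180.66° / 15 = 12.044 h.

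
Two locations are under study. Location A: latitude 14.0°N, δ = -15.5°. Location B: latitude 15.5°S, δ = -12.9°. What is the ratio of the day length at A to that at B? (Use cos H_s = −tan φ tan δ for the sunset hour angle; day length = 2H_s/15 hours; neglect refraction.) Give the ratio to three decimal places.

0.919

A: H_s = arccos(−tan 14.0° · tan -15.5°) = 86.04°, so 2H_s/15 = 11.4720 h.
B: H_s = arccos(−tan -15.5° · tan -12.9°) = 93.64°, so 2H_s/15 = 12.4853 h.
Ratio A/B = 11.4720 / 12.4853 = 0.9188.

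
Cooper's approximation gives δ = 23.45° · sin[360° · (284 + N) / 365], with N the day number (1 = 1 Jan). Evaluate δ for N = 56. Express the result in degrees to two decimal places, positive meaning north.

360 × (284 + 56) / 365 = 335.342°; sin(335.342°) = -0.4172.
δ = 23.45 × -0.4172 = -9.783° ≈ -9.78°.

-9.78°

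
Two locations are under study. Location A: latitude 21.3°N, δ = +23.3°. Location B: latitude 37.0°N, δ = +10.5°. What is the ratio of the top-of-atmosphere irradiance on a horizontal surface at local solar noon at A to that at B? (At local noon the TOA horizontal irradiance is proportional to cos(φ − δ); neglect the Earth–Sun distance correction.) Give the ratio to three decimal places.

1.117

A: cos θ_z = cos(21.3° − (23.3°)) = 0.9994.
B: cos θ_z = cos(37.0° − (10.5°)) = 0.8949.
Ratio A/B = 0.9994 / 0.8949 = 1.1168.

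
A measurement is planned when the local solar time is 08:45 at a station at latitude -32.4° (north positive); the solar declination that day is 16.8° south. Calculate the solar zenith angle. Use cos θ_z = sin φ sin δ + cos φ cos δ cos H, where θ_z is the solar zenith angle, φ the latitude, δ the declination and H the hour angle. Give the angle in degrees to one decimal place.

Hour angle H = 15° × (8.75 − 12) = -48.75°.
cos θ_z = sin(-32.4°) sin(-16.8°) + cos(-32.4°) cos(-16.8°) cos(-48.75°) = 0.1549 + 0.5329 = 0.6878.
θ_z = arccos(0.6878) = 46.54°.

46.5°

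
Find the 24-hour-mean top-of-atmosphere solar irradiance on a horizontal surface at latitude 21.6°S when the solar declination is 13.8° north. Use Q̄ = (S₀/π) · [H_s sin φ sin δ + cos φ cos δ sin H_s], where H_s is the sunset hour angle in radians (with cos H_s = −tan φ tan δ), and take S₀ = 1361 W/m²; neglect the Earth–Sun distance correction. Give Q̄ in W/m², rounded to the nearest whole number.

333 W/m²

−tan φ tan δ = −(-0.3959)(0.2456) = 0.0972; H_s = arccos(0.0972) = 84.42°. In radians, H_s = 1.4734.
H_s sin φ sin δ = 1.4734 × -0.3681 × 0.2385 = -0.1294.
cos φ cos δ sin H_s = 0.9298 × 0.9711 × 0.9953 = 0.8987.
Q̄ = (1361/π) × (-0.1294 + 0.8987) = 433.22 × 0.7693 = 333.28 W/m².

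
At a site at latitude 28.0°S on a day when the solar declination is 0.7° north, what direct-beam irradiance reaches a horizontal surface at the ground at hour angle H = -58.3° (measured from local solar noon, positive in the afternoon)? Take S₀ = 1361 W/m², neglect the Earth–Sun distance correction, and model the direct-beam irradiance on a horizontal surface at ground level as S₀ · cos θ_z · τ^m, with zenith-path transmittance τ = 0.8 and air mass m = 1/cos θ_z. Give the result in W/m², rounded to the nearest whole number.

383 W/m²

cos θ_z = sin(-28.0°) sin(0.7°) + cos(-28.0°) cos(0.7°) cos(-58.30°) = -0.0057 + 0.4639 = 0.4582.
Air mass m = 1/cos θ_z = 1/0.4582 = 2.182; τ^m = 0.8^2.182 = 0.6145.
Surface direct beam = 1361 × 0.4582 × 0.6145 = 383.21 W/m².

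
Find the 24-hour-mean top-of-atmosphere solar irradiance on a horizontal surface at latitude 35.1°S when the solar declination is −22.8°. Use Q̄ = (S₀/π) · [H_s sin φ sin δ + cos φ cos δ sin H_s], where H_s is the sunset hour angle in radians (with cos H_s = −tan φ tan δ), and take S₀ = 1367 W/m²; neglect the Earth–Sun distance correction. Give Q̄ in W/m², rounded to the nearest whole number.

The sunset hour angle satisfies cos H_s = −tan φ tan δ = -0.2954, giving H_s = 107.18°. In radians, H_s = 1.8706.
H_s sin φ sin δ = 1.8706 × -0.5750 × -0.3875 = 0.4168.
cos φ cos δ sin H_s = 0.8181 × 0.9219 × 0.9554 = 0.7206.
Q̄ = (1367/π) × (0.4168 + 0.7206) = 435.13 × 1.1374 = 494.92 W/m².

495 W/m²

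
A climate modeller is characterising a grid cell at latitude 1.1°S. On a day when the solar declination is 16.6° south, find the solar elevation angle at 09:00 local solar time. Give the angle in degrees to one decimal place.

43.1°

Hour angle H = 15° × (9 − 12) = -45.00°.
cos θ_z = sin φ sin δ + cos φ cos δ cos H = (-0.0192)(-0.2857) + (0.9998)(0.9583)(0.7071) = 0.6830.
θ_z = arccos(0.6830) = 46.92°, so the elevation is 90° − 46.92° = 43.08°.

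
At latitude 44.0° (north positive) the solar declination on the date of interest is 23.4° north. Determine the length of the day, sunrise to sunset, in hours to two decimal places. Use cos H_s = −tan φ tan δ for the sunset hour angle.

The sunset hour angle satisfies cos H_s = −tan φ tan δ = -0.4179, giving H_s = 114.70°.
Day length = 2 H_s / 15° h⁻¹ = 229.40° / 15 = 15.293 h.

15.29 hours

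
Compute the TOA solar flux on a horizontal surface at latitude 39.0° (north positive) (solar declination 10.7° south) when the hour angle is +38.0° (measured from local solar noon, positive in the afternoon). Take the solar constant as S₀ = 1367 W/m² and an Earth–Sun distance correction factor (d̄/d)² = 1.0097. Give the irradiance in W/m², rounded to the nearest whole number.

cos θ_z = sin(39.0°) sin(-10.7°) + cos(39.0°) cos(-10.7°) cos(38.00°) = -0.1168 + 0.6018 = 0.4850.
Top-of-atmosphere irradiance = S₀ (d̄/d)² cos θ_z = 1367 × 1.0097 × 0.4850 = 669.43 W/m².

669 W/m²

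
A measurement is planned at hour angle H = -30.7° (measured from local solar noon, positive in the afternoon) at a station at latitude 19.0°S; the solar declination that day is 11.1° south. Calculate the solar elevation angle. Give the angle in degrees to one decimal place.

With φ = -19.0°, δ = -11.1°, H = -30.70°: sin φ sin δ = 0.0627, cos φ cos δ cos H = 0.7978, so cos θ_z = 0.8605.
θ_z = arccos(0.8605) = 30.63°, so the elevation is 90° − 30.63° = 59.37°.

59.4°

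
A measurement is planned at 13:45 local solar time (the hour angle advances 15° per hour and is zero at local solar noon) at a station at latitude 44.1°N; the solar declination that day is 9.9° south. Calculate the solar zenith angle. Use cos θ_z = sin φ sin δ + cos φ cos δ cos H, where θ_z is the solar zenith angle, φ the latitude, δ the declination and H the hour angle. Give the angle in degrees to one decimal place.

Hour angle H = 15° × (13.75 − 12) = 26.25°.
cos θ_z = sin φ sin δ + cos φ cos δ cos H = (0.6959)(-0.1719) + (0.7181)(0.9851)(0.8969) = 0.5148.
θ_z = arccos(0.5148) = 59.02°.

59.0°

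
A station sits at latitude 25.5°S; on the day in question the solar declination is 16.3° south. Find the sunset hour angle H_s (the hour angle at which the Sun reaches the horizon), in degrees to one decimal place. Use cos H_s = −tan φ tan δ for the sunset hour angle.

98.0°

cos H_s = −tan(-25.5°) · tan(-16.3°) = -0.1395, so H_s = arccos(-0.1395) = 98.02°.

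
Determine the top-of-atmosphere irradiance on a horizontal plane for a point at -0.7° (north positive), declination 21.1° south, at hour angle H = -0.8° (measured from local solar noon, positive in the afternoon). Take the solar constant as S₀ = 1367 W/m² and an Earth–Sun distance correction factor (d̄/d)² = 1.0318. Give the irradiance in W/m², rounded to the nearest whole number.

1322 W/m²

cos θ_z = sin(-0.7°) sin(-21.1°) + cos(-0.7°) cos(-21.1°) cos(-0.80°) = 0.0044 + 0.9328 = 0.9372.
Top-of-atmosphere irradiance = S₀ (d̄/d)² cos θ_z = 1367 × 1.0318 × 0.9372 = 1321.89 W/m².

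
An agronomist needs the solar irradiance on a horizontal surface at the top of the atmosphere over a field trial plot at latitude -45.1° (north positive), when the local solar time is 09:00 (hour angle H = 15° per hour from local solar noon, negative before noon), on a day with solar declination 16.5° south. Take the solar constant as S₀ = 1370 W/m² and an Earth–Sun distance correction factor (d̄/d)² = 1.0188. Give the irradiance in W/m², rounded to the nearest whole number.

Hour angle H = 15° × (9 − 12) = -45.00°.
With φ = -45.1°, δ = -16.5°, H = -45.00°: sin φ sin δ = 0.2012, cos φ cos δ cos H = 0.4786, so cos θ_z = 0.6798.
Top-of-atmosphere irradiance = S₀ (d̄/d)² cos θ_z = 1370 × 1.0188 × 0.6798 = 948.83 W/m².

949 W/m²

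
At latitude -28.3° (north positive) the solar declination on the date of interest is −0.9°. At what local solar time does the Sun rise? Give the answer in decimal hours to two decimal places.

5.97 h

The sunset hour angle satisfies cos H_s = −tan φ tan δ = -0.0085, giving H_s = 90.49°.
Sunrise is at 12 − H_s/15 = 12 − 6.033 = 5.967 h local solar time.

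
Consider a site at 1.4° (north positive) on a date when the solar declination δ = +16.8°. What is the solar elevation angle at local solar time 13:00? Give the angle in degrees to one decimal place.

Hour angle H = 15° × (13 − 12) = 15.00°.
cos θ_z = sin(1.4°) sin(16.8°) + cos(1.4°) cos(16.8°) cos(15.00°) = 0.0071 + 0.9244 = 0.9315.
θ_z = arccos(0.9315) = 21.33°, so the elevation is 90° − 21.33° = 68.67°.

68.7°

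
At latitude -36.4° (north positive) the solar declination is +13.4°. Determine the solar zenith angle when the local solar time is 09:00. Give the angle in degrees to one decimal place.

Hour angle H = 15° × (9 − 12) = -45.00°.
cos θ_z = sin φ sin δ + cos φ cos δ cos H = (-0.5934)(0.2317) + (0.8049)(0.9728)(0.7071) = 0.4162.
θ_z = arccos(0.4162) = 65.41°.

65.4°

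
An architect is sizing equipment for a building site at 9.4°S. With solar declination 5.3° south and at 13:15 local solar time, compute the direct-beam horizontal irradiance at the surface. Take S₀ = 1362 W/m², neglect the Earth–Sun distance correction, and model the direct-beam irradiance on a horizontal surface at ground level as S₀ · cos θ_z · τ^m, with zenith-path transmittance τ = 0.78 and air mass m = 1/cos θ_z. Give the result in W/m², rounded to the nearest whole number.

990 W/m²

Hour angle H = 15° × (13.25 − 12) = 18.75°.
With φ = -9.4°, δ = -5.3°, H = 18.75°: sin φ sin δ = 0.0151, cos φ cos δ cos H = 0.9302, so cos θ_z = 0.9453.
Air mass m = 1/cos θ_z = 1/0.9453 = 1.058; τ^m = 0.78^1.058 = 0.7688.
Surface direct beam = 1362 × 0.9453 × 0.7688 = 989.83 W/m².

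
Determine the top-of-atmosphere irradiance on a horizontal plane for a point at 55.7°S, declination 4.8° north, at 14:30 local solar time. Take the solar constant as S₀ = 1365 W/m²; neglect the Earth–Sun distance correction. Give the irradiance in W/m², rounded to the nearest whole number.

514 W/m²

Hour angle H = 15° × (14.5 − 12) = 37.50°.
With φ = -55.7°, δ = 4.8°, H = 37.50°: sin φ sin δ = -0.0691, cos φ cos δ cos H = 0.4455, so cos θ_z = 0.3764.
Top-of-atmosphere irradiance = S₀ cos θ_z = 1365 × 0.3764 = 513.79 W/m².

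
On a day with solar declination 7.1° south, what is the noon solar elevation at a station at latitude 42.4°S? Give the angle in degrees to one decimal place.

At local solar noon the hour angle is zero, so the elevation is 90° − |φ − δ| = 90° − |-42.4° − (-7.1°)| = 90° − 35.3° = 54.7°.

54.7°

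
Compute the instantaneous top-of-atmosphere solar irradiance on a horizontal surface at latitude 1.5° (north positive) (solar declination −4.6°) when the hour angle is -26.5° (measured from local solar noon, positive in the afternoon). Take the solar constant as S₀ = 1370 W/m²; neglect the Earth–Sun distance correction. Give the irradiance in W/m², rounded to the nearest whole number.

1219 W/m²

cos θ_z = sin φ sin δ + cos φ cos δ cos H = (0.0262)(-0.0802) + (0.9997)(0.9968)(0.8949) = 0.8897.
Top-of-atmosphere irradiance = S₀ cos θ_z = 1370 × 0.8897 = 1218.89 W/m².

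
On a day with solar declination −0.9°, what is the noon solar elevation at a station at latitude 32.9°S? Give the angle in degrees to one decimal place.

58.0°

At local solar noon the hour angle is zero, so the elevation is 90° − |φ − δ| = 90° − |-32.9° − (-0.9°)| = 90° − 32.0° = 58.0°.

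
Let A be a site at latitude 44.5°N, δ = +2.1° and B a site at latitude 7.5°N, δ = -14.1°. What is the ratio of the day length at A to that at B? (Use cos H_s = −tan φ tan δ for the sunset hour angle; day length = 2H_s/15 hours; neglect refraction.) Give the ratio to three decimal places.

A: H_s = arccos(−tan 44.5° · tan 2.1°) = 92.07°, so 2H_s/15 = 12.2760 h.
B: H_s = arccos(−tan 7.5° · tan -14.1°) = 88.10°, so 2H_s/15 = 11.7467 h.
Ratio A/B = 12.2760 / 11.7467 = 1.0451.

1.045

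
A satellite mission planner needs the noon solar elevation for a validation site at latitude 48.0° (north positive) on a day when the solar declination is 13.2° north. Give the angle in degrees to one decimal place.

55.2°

At local solar noon the hour angle is zero, so the elevation is 90° − |φ − δ| = 90° − |48.0° − (13.2°)| = 90° − 34.8° = 55.2°.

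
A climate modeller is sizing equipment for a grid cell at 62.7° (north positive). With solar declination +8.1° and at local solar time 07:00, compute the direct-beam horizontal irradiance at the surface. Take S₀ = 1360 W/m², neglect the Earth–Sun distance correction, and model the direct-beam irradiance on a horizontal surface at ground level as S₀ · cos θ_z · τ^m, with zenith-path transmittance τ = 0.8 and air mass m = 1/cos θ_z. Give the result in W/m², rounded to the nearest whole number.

Hour angle H = 15° × (7 − 12) = -75.00°.
With φ = 62.7°, δ = 8.1°, H = -75.00°: sin φ sin δ = 0.1252, cos φ cos δ cos H = 0.1175, so cos θ_z = 0.2427.
Air mass m = 1/cos θ_z = 1/0.2427 = 4.120; τ^m = 0.8^4.120 = 0.3988.
Surface direct beam = 1360 × 0.2427 × 0.3988 = 131.63 W/m².

132 W/m²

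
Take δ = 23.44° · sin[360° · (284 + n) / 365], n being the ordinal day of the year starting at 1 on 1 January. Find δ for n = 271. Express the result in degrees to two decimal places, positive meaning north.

-3.02°

360 × (284 + 271) / 365 = 547.397°; sin(547.397°) = -0.1287.
δ = 23.44 × -0.1287 = -3.017° ≈ -3.02°.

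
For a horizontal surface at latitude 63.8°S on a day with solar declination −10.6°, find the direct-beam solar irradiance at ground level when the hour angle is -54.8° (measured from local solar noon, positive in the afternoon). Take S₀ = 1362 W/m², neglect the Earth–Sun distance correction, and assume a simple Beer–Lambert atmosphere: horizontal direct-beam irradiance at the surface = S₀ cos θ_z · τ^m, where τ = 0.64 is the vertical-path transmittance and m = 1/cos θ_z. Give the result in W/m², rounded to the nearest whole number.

193 W/m²

cos θ_z = sin(-63.8°) sin(-10.6°) + cos(-63.8°) cos(-10.6°) cos(-54.80°) = 0.1651 + 0.2502 = 0.4153.
Air mass m = 1/cos θ_z = 1/0.4153 = 2.408; τ^m = 0.64^2.408 = 0.3414.
Surface direct beam = 1362 × 0.4153 × 0.3414 = 193.11 W/m².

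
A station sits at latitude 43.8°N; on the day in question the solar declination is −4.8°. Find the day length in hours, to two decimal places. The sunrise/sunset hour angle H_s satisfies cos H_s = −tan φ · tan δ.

11.38 hours

cos H_s = −tan(43.8°) · tan(-4.8°) = 0.0805, so H_s = arccos(0.0805) = 85.38°.
Day length = 2 H_s / 15° h⁻¹ = 170.76° / 15 = 11.384 h.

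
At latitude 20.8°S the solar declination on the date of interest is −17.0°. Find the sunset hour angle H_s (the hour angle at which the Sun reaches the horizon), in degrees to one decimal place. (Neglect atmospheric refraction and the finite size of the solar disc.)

96.7°

cos H_s = −tan(-20.8°) · tan(-17.0°) = -0.1161, so H_s = arccos(-0.1161) = 96.67°.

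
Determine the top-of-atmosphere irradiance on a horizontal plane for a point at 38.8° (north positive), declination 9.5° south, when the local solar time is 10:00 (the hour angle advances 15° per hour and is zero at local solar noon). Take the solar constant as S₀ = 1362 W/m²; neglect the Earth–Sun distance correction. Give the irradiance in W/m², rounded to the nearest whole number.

766 W/m²

Hour angle H = 15° × (10 − 12) = -30.00°.
With φ = 38.8°, δ = -9.5°, H = -30.00°: sin φ sin δ = -0.1034, cos φ cos δ cos H = 0.6657, so cos θ_z = 0.5623.
Top-of-atmosphere irradiance = S₀ cos θ_z = 1362 × 0.5623 = 765.85 W/m².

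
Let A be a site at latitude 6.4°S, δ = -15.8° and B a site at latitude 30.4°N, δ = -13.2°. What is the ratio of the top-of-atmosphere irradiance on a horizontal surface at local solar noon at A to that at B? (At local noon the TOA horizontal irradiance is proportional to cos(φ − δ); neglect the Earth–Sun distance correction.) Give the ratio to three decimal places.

A: cos θ_z = cos(-6.4° − (-15.8°)) = 0.9866.
B: cos θ_z = cos(30.4° − (-13.2°)) = 0.7242.
Ratio A/B = 0.9866 / 0.7242 = 1.3623.

1.362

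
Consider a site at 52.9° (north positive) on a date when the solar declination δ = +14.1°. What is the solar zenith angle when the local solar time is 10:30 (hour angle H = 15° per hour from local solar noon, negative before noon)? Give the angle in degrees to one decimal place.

Hour angle H = 15° × (10.5 − 12) = -22.50°.
With φ = 52.9°, δ = 14.1°, H = -22.50°: sin φ sin δ = 0.1943, cos φ cos δ cos H = 0.5405, so cos θ_z = 0.7348.
θ_z = arccos(0.7348) = 42.71°.

42.7°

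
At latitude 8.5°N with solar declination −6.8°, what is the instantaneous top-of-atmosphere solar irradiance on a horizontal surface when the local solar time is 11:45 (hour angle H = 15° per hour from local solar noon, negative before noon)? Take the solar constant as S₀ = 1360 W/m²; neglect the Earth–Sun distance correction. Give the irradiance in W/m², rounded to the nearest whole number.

1309 W/m²

Hour angle H = 15° × (11.75 − 12) = -3.75°.
cos θ_z = sin φ sin δ + cos φ cos δ cos H = (0.1478)(-0.1184) + (0.9890)(0.9930)(0.9979) = 0.9625.
Top-of-atmosphere irradiance = S₀ cos θ_z = 1360 × 0.9625 = 1309.00 W/m².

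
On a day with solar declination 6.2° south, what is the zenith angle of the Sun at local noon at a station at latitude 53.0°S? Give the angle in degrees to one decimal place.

At local solar noon the hour angle is zero, so the zenith angle is |φ − δ| = |-53.0° − (-6.2°)| = 46.8°.

46.8°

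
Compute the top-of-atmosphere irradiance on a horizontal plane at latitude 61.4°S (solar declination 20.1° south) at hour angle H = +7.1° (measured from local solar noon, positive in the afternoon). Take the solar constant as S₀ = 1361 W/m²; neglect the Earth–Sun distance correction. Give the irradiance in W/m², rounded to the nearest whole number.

With φ = -61.4°, δ = -20.1°, H = 7.10°: sin φ sin δ = 0.3017, cos φ cos δ cos H = 0.4461, so cos θ_z = 0.7478.
Top-of-atmosphere irradiance = S₀ cos θ_z = 1361 × 0.7478 = 1017.76 W/m².

1018 W/m²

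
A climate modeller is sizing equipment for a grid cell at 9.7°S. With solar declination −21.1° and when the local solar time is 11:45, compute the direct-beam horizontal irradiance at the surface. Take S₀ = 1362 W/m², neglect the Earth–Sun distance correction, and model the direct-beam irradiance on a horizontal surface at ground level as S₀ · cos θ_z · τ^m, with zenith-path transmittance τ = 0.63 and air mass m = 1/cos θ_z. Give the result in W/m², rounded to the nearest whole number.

831 W/m²

Hour angle H = 15° × (11.75 − 12) = -3.75°.
With φ = -9.7°, δ = -21.1°, H = -3.75°: sin φ sin δ = 0.0607, cos φ cos δ cos H = 0.9176, so cos θ_z = 0.9783.
Air mass m = 1/cos θ_z = 1/0.9783 = 1.022; τ^m = 0.63^1.022 = 0.6236.
Surface direct beam = 1362 × 0.9783 × 0.6236 = 830.91 W/m².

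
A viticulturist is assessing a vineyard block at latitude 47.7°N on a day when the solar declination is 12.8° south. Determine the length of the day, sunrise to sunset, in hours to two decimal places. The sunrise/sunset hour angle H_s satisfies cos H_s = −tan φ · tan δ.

The sunset hour angle satisfies cos H_s = −tan φ tan δ = 0.2497, giving H_s = 75.54°.
Day length = 2 H_s / 15° h⁻¹ = 151.08° / 15 = 10.072 h.

10.07 hours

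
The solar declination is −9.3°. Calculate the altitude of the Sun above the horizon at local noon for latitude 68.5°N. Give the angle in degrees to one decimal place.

At local solar noon the hour angle is zero, so the elevation is 90° − |φ − δ| = 90° − |68.5° − (-9.3°)| = 90° − 77.8° = 12.2°.

12.2°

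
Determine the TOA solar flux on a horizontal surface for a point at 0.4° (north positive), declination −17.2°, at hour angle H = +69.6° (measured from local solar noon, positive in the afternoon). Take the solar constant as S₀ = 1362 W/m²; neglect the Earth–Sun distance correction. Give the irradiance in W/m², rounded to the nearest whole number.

451 W/m²

cos θ_z = sin φ sin δ + cos φ cos δ cos H = (0.0070)(-0.2957) + (1.0000)(0.9553)(0.3486) = 0.3309.
Top-of-atmosphere irradiance = S₀ cos θ_z = 1362 × 0.3309 = 450.69 W/m².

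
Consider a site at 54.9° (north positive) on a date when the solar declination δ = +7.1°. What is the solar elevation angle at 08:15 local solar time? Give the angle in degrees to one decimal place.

Hour angle H = 15° × (8.25 − 12) = -56.25°.
cos θ_z = sin(54.9°) sin(7.1°) + cos(54.9°) cos(7.1°) cos(-56.25°) = 0.1011 + 0.3170 = 0.4181.
θ_z = arccos(0.4181) = 65.29°, so the elevation is 90° − 65.29° = 24.71°.

24.7°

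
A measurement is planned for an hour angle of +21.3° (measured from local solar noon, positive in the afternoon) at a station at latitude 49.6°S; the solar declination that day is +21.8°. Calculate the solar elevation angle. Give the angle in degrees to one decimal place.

With φ = -49.6°, δ = 21.8°, H = 21.30°: sin φ sin δ = -0.2828, cos φ cos δ cos H = 0.5607, so cos θ_z = 0.2779.
θ_z = arccos(0.2779) = 73.87°, so the elevation is 90° − 73.87° = 16.13°.

16.1°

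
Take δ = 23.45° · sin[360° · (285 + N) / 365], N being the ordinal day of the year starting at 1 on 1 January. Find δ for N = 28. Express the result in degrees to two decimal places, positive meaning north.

360 × (285 + 28) / 365 = 308.712°; sin(308.712°) = -0.7803.
δ = 23.45 × -0.7803 = -18.298° ≈ -18.30°.

-18.30°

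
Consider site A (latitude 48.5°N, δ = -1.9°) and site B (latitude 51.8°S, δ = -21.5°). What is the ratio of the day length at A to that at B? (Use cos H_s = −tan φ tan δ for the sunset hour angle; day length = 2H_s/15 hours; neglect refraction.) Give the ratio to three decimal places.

0.732

A: H_s = arccos(−tan 48.5° · tan -1.9°) = 87.85°, so 2H_s/15 = 11.7133 h.
B: H_s = arccos(−tan -51.8° · tan -21.5°) = 120.04°, so 2H_s/15 = 16.0053 h.
Ratio A/B = 11.7133 / 16.0053 = 0.7318.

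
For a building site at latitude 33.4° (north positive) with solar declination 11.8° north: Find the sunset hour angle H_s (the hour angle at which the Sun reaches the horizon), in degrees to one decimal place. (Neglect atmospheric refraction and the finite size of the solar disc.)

The sunset hour angle satisfies cos H_s = −tan φ tan δ = -0.1378, giving H_s = 97.92°.

97.9°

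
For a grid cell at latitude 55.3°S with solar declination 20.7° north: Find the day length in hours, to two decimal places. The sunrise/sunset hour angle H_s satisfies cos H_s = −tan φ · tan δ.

The sunset hour angle satisfies cos H_s = −tan φ tan δ = 0.5457, giving H_s = 56.93°.
Day length = 2 H_s / 15° h⁻¹ = 113.86° / 15 = 7.591 h.

7.59 hours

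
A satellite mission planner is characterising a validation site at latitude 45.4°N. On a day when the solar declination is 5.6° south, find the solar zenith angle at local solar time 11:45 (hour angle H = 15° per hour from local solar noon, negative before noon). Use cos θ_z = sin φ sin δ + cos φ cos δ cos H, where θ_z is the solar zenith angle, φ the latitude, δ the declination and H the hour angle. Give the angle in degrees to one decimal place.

51.1°

Hour angle H = 15° × (11.75 − 12) = -3.75°.
cos θ_z = sin φ sin δ + cos φ cos δ cos H = (0.7120)(-0.0976) + (0.7022)(0.9952)(0.9979) = 0.6279.
θ_z = arccos(0.6279) = 51.10°.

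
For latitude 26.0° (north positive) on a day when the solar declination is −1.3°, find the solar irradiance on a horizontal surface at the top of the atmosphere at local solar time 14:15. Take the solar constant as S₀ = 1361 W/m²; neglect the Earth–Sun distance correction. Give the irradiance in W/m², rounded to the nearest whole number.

1003 W/m²

Hour angle H = 15° × (14.25 − 12) = 33.75°.
cos θ_z = sin φ sin δ + cos φ cos δ cos H = (0.4384)(-0.0227) + (0.8988)(0.9997)(0.8315) = 0.7372.
Top-of-atmosphere irradiance = S₀ cos θ_z = 1361 × 0.7372 = 1003.33 W/m².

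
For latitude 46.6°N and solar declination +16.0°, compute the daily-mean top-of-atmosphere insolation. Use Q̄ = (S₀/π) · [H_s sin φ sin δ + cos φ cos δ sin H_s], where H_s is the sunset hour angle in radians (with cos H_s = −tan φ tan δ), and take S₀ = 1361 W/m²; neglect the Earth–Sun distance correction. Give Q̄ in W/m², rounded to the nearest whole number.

436 W/m²

−tan φ tan δ = −(1.0575)(0.2867) = -0.3032; H_s = arccos(-0.3032) = 107.65°. In radians, H_s = 1.8788.
H_s sin φ sin δ = 1.8788 × 0.7266 × 0.2756 = 0.3762.
cos φ cos δ sin H_s = 0.6871 × 0.9613 × 0.9529 = 0.6294.
Q̄ = (1361/π) × (0.3762 + 0.6294) = 433.22 × 1.0056 = 435.65 W/m².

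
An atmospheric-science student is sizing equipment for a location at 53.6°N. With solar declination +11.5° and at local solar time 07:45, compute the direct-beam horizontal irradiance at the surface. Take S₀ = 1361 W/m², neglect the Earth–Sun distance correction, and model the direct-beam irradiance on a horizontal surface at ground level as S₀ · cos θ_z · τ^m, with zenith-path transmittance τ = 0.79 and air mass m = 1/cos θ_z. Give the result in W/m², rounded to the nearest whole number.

323 W/m²

Hour angle H = 15° × (7.75 − 12) = -63.75°.
With φ = 53.6°, δ = 11.5°, H = -63.75°: sin φ sin δ = 0.1605, cos φ cos δ cos H = 0.2572, so cos θ_z = 0.4177.
Air mass m = 1/cos θ_z = 1/0.4177 = 2.394; τ^m = 0.79^2.394 = 0.5687.
Surface direct beam = 1361 × 0.4177 × 0.5687 = 323.30 W/m².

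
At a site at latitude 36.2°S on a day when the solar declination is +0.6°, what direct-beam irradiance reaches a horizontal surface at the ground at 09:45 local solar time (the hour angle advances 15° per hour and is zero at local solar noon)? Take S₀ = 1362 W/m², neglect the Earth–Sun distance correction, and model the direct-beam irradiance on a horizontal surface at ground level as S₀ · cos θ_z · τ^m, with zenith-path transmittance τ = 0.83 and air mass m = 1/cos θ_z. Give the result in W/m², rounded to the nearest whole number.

Hour angle H = 15° × (9.75 − 12) = -33.75°.
With φ = -36.2°, δ = 0.6°, H = -33.75°: sin φ sin δ = -0.0062, cos φ cos δ cos H = 0.6709, so cos θ_z = 0.6647.
Air mass m = 1/cos θ_z = 1/0.6647 = 1.504; τ^m = 0.83^1.504 = 0.7556.
Surface direct beam = 1362 × 0.6647 × 0.7556 = 684.06 W/m².

684 W/m²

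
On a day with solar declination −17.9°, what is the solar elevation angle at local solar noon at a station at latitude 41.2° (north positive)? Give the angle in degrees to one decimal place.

At local solar noon the hour angle is zero, so the elevation is 90° − |φ − δ| = 90° − |41.2° − (-17.9°)| = 90° − 59.1° = 30.9°.

30.9°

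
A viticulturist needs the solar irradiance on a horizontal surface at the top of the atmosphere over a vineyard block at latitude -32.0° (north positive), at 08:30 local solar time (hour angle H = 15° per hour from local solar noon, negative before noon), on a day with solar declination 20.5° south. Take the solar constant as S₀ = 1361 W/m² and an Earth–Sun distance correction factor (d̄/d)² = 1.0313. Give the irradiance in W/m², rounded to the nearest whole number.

Hour angle H = 15° × (8.5 − 12) = -52.50°.
With φ = -32.0°, δ = -20.5°, H = -52.50°: sin φ sin δ = 0.1856, cos φ cos δ cos H = 0.4836, so cos θ_z = 0.6692.
Top-of-atmosphere irradiance = S₀ (d̄/d)² cos θ_z = 1361 × 1.0313 × 0.6692 = 939.29 W/m².

939 W/m²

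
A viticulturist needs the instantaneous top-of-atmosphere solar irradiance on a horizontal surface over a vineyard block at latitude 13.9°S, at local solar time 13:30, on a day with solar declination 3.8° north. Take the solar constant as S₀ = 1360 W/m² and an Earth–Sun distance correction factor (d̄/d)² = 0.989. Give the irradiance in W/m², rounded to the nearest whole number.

Hour angle H = 15° × (13.5 − 12) = 22.50°.
cos θ_z = sin(-13.9°) sin(3.8°) + cos(-13.9°) cos(3.8°) cos(22.50°) = -0.0159 + 0.8949 = 0.8790.
Top-of-atmosphere irradiance = S₀ (d̄/d)² cos θ_z = 1360 × 0.989 × 0.8790 = 1182.29 W/m².

1182 W/m²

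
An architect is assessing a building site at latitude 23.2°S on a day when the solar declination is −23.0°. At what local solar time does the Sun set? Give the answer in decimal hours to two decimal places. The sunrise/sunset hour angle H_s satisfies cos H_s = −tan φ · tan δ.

18.70 h

−tan φ tan δ = −(-0.4286)(-0.4245) = -0.1819; H_s = arccos(-0.1819) = 100.48°.
Sunset is at 12 + H_s/15 = 12 + 6.699 = 18.699 h local solar time.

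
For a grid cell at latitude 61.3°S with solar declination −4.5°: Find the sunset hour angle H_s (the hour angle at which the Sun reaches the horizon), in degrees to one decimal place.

98.3°

−tan φ tan δ = −(-1.8265)(-0.0787) = -0.1437; H_s = arccos(-0.1437) = 98.26°.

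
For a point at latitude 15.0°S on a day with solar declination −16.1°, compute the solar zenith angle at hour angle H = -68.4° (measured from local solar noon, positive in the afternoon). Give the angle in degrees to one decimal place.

65.6°

cos θ_z = sin(-15.0°) sin(-16.1°) + cos(-15.0°) cos(-16.1°) cos(-68.40°) = 0.0718 + 0.3416 = 0.4134.
θ_z = arccos(0.4134) = 65.58°.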